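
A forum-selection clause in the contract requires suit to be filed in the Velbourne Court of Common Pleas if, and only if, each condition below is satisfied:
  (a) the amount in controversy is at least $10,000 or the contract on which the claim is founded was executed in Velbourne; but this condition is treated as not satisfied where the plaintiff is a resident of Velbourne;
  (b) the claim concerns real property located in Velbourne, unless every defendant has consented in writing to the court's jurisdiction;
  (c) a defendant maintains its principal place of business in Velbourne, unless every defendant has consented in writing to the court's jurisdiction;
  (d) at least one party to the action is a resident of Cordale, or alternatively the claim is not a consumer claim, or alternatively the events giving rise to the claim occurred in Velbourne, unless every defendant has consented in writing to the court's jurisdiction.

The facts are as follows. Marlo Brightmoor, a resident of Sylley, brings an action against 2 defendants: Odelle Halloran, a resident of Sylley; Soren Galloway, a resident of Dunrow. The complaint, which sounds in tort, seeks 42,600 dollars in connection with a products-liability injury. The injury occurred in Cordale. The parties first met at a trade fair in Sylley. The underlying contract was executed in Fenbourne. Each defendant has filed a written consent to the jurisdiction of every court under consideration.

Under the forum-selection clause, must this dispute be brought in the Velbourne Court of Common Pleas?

Yes

The Velbourne Court of Common Pleas:
  (a) The amount in controversy is $42,600, which meets the USD 10,000 floor, so this disjunct is met. The exception is not triggered, since the plaintiff resides in Sylley, not Velbourne. Met.
  (b) The claim does not concern real property. But every defendant has filed written consent, and the 'unless' clause therefore excuses the requirement. Met.
  (c) No defendant is a corporation. The proviso rescues it, though: every defendant has filed written consent. Condition met.
  (d) The claim is a tort claim, not a consumer claim, so this disjunct is met. Condition met.
  → Forum clause is triggered.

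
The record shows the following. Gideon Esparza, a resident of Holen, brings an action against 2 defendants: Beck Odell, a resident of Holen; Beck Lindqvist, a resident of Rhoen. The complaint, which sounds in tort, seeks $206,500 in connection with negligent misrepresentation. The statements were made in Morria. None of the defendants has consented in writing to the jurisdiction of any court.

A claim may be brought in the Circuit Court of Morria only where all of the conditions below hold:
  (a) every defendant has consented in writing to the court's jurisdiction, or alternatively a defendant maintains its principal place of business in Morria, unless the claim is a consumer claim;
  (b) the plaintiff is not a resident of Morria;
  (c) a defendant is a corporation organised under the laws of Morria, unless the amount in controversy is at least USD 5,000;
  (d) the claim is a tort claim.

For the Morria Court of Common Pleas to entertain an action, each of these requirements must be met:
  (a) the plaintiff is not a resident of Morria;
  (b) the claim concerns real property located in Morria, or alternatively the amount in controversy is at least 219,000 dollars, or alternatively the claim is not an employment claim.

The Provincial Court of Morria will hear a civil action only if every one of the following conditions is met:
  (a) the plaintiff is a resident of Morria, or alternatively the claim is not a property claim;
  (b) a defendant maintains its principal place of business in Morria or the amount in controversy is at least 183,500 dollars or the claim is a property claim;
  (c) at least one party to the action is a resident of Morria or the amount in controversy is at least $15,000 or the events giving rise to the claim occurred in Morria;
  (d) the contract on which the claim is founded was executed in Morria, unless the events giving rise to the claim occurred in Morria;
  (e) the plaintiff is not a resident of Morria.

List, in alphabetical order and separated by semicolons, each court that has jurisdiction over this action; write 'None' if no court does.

the Morria Court of Common Pleas; the Provincial Court of Morria

The Circuit Court of Morria:
  (a) No such written consent has been filed; no defendant is a corporation — no alternative holds. And the claim is a tort claim, not a consumer claim, so the proviso does not save it. Fails.
  (b) The plaintiff resides in Holen, which is not Morria. Satisfied.
  (c) No defendant is a corporation. However, the amount in controversy is 206,500 dollars, which meets the USD 5,000 floor, so the 'unless' proviso supplies this condition. Condition met.
  (d) The claim is a tort claim. Satisfied.
  → At least one condition fails; no jurisdiction.
The Morria Court of Common Pleas:
  (a) The plaintiff resides in Holen, which is not Morria. Satisfied.
  (b) The claim is a tort claim, not an employment claim — that alternative is enough. Satisfied.
  → All conditions met; jurisdiction exists.
The Provincial Court of Morria:
  (a) The claim is a tort claim, not a property claim — that alternative is enough. Condition met.
  (b) The amount in controversy is 206,500 dollars, which meets the $183,500 floor, so this disjunct is met. Met.
  (c) The amount in controversy is $206,500, which meets the $15,000 floor, so this disjunct is met. Met.
  (d) No contract (and hence no place of execution) is alleged. However, the operative events occurred in Morria, so the 'unless' proviso supplies this condition. Met.
  (e) The plaintiff resides in Holen, which is not Morria. Met.
  → Every requirement is satisfied — jurisdiction.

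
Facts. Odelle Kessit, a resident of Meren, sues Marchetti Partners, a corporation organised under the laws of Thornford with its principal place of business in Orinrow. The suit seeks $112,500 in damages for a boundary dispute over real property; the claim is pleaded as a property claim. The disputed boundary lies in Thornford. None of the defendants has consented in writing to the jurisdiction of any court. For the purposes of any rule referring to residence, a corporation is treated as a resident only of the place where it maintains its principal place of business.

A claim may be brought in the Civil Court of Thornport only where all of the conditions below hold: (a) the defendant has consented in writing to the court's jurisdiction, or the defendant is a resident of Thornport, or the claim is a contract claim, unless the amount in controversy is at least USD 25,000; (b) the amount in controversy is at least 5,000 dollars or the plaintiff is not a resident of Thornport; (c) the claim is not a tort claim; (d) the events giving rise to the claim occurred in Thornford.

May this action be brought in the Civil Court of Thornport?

Yes

The Civil Court of Thornport:
  (a) No such written consent has been filed; the defendant resides in Orinrow, not Thornport; the claim is a property claim, not a contract claim — no alternative holds. The proviso rescues it, though: the amount in controversy is 112,500 dollars, which meets the $25,000 floor. Satisfied.
  (b) The amount in controversy is USD 112,500, which meets the 5,000 dollars floor, which satisfies one of the alternatives. Satisfied.
  (c) The claim is a property claim, not a tort claim. Condition met.
  (d) The operative events occurred in Thornford. Satisfied.
  → All conditions met; jurisdiction exists.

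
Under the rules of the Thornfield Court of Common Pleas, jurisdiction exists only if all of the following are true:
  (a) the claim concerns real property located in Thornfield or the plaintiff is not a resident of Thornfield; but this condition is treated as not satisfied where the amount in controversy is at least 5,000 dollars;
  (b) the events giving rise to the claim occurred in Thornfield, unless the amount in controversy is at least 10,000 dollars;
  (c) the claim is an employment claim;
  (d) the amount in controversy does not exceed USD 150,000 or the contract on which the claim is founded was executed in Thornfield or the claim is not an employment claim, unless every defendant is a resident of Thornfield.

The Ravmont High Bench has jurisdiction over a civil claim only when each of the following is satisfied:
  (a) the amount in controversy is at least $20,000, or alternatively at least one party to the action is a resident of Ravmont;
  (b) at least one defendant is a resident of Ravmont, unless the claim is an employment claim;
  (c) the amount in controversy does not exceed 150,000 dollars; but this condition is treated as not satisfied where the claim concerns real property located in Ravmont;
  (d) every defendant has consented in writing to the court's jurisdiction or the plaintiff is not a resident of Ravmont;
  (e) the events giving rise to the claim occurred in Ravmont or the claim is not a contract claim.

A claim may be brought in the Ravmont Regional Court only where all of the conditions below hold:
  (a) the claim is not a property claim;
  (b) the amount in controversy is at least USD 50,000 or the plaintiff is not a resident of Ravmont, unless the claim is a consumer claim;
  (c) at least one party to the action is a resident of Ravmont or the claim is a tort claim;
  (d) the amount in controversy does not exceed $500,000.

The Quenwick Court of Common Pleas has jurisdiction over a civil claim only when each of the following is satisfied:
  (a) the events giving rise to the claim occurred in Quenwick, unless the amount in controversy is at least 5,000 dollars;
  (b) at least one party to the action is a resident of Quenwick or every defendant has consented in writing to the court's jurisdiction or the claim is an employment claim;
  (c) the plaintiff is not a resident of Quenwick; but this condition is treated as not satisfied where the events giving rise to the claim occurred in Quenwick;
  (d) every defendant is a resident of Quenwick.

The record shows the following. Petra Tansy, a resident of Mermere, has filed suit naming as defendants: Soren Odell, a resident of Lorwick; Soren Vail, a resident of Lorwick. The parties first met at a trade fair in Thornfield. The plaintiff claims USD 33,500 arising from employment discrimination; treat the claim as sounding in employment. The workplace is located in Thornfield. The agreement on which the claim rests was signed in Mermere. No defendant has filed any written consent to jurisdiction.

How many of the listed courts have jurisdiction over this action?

The Thornfield Court of Common Pleas:
  (a) The plaintiff resides in Mermere, which is not Thornfield, so one alternative holds. However, the amount in controversy is 33,500 dollars, which meets the USD 5,000 floor, which falls within the stated exception and so defeats the condition. Not met.
  (b) The operative events occurred in Thornfield. Met.
  (c) The claim is an employment claim. Satisfied.
  (d) The amount in controversy is 33,500 dollars, within the USD 150,000 ceiling, so one alternative holds. Satisfied.
  → Not every requirement is met — no jurisdiction.
The Ravmont High Bench:
  (a) The amount in controversy is 33,500 dollars, which meets the 20,000 dollars floor, so one alternative holds. Satisfied.
  (b) No defendant resides in Ravmont (they reside in Lorwick, Lorwick). The proviso rescues it, though: the claim is an employment claim. Satisfied.
  (c) The amount in controversy is USD 33,500, within the 150,000 dollars ceiling. The carve-out does not apply: the claim does not concern real property. Met.
  (d) The plaintiff resides in Mermere, which is not Ravmont, so this disjunct is met. Satisfied.
  (e) The claim is an employment claim, not a contract claim — that alternative is enough. Met.
  → Jurisdiction lies.
The Ravmont Regional Court:
  (a) The claim is an employment claim, not a property claim. Condition met.
  (b) The plaintiff resides in Mermere, which is not Ravmont — that alternative is enough. Met.
  (c) No party resides in Ravmont; the claim is an employment claim, not a tort claim — no alternative holds. Not met.
  (d) The amount in controversy is 33,500 dollars, within the 500,000 dollars ceiling. Condition met.
  → Not every requirement is met — no jurisdiction.
The Quenwick Court of Common Pleas:
  (a) The operative events occurred in Thornfield, not Quenwick. However, the amount in controversy is USD 33,500, which meets the $5,000 floor, so the 'unless' proviso supplies this condition. Satisfied.
  (b) The claim is an employment claim — that alternative is enough. Satisfied.
  (c) The plaintiff resides in Mermere, which is not Quenwick. The exception is not triggered, since the operative events occurred in Thornfield, not Quenwick. Met.
  (d) The defendants reside as follows — Soren Odell in Lorwick, Soren Vail in Lorwick — not all in Quenwick. Not met.
  → Not every requirement is met — no jurisdiction.
Courts with jurisdiction: the Ravmont High Bench — 1 in total.

1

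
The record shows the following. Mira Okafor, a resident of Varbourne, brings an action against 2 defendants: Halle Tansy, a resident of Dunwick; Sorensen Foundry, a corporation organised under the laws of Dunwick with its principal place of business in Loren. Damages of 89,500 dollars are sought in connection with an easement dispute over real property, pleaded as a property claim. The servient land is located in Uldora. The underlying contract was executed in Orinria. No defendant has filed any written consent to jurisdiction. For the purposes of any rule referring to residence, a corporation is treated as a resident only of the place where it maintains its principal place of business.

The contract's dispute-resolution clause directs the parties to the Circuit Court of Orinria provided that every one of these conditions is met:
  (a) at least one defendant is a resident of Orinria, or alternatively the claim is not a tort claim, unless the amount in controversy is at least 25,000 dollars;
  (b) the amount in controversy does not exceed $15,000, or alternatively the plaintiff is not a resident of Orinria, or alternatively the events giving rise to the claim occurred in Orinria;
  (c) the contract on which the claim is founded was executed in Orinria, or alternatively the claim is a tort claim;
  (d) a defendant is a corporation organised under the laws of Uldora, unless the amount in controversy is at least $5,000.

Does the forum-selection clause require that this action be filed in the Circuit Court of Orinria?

Yes

The Circuit Court of Orinria:
  (a) The claim is a property claim, not a tort claim, so this disjunct is met. Condition met.
  (b) The plaintiff resides in Varbourne, which is not Orinria — that alternative is enough. Satisfied.
  (c) The contract was executed in Orinria, so this disjunct is met. Condition met.
  (d) The corporate defendant(s) are organised in Dunwick, not Uldora. However, the amount in controversy is $89,500, which meets the 5,000 dollars floor, so the 'unless' proviso supplies this condition. Satisfied.
  → Forum clause is triggered.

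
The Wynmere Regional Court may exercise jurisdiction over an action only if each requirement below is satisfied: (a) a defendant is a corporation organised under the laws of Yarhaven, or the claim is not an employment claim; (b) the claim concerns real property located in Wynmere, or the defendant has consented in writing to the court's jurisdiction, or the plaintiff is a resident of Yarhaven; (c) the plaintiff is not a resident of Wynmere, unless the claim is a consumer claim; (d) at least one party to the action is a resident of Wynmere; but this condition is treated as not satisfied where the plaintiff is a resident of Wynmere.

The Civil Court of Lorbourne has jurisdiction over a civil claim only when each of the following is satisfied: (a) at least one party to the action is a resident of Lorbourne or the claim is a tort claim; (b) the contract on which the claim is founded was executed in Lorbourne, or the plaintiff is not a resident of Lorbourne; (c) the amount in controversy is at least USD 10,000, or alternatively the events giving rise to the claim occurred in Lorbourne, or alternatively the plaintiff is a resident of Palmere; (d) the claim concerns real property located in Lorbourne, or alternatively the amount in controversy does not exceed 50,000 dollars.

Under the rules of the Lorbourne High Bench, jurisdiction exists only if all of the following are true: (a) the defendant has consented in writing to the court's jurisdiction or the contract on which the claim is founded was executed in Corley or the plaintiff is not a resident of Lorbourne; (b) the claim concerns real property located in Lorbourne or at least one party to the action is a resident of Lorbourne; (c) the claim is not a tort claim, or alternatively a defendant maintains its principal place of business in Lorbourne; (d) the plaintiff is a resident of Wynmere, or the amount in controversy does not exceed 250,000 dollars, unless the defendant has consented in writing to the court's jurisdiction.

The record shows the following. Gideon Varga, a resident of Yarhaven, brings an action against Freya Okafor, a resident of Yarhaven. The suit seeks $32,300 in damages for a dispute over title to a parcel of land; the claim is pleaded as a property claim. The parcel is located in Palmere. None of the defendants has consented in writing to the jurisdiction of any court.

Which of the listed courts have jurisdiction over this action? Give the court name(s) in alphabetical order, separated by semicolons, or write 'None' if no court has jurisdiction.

None

The Wynmere Regional Court:
  (a) The claim is a property claim, not an employment claim — that alternative is enough. Satisfied.
  (b) The plaintiff resides in Yarhaven, so this disjunct is met. Condition met.
  (c) The plaintiff resides in Yarhaven, which is not Wynmere. Condition met.
  (d) No party resides in Wynmere. Fails.
  → No jurisdiction.
The Civil Court of Lorbourne:
  (a) No party resides in Lorbourne; the claim is a property claim, not a tort claim — every alternative fails. Not satisfied.
  (b) The plaintiff resides in Yarhaven, which is not Lorbourne, which satisfies one of the alternatives. Satisfied.
  (c) The amount in controversy is 32,300 dollars, which meets the 10,000 dollars floor, which satisfies one of the alternatives. Met.
  (d) The amount in controversy is 32,300 dollars, within the $50,000 ceiling — that alternative is enough. Met.
  → Not every requirement is met — no jurisdiction.
The Lorbourne High Bench:
  (a) The plaintiff resides in Yarhaven, which is not Lorbourne, so this disjunct is met. Satisfied.
  (b) The property lies in Palmere, not Lorbourne; no party resides in Lorbourne — no alternative holds. Not satisfied.
  (c) The claim is a property claim, not a tort claim, so one alternative holds. Condition met.
  (d) The amount in controversy is USD 32,300, within the 250,000 dollars ceiling, which satisfies one of the alternatives. Condition met.
  → Not every requirement is met — no jurisdiction.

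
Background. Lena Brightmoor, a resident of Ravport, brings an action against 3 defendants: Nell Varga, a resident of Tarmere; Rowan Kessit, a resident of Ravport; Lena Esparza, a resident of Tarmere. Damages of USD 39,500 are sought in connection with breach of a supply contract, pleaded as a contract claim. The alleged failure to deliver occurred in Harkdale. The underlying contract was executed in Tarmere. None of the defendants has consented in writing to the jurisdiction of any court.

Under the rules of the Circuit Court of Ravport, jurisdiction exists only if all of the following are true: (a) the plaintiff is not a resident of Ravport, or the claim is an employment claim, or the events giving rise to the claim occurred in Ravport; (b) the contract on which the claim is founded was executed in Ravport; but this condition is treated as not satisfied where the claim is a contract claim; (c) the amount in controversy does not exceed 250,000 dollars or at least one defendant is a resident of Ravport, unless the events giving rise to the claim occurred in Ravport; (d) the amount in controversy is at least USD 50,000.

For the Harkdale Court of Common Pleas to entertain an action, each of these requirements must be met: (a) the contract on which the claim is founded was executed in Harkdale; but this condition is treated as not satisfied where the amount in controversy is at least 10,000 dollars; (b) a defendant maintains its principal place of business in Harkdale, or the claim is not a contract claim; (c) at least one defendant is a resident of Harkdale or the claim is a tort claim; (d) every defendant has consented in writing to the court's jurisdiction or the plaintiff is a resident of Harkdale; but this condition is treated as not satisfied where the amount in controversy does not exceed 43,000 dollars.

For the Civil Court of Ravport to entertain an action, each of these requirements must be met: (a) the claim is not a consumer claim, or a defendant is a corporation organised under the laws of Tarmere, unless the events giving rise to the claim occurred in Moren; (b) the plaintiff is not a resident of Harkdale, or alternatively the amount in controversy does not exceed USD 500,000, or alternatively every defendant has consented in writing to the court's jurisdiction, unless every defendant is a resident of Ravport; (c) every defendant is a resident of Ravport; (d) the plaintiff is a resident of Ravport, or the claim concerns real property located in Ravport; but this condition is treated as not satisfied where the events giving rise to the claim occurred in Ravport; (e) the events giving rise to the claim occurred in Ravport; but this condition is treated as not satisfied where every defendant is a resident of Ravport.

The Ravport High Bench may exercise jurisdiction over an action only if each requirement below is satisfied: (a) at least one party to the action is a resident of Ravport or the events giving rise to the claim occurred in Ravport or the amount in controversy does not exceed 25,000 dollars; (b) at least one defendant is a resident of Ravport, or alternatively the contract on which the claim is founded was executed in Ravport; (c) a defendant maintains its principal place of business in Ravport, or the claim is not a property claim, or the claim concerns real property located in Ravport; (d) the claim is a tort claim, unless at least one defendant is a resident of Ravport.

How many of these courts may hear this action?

The Circuit Court of Ravport:
  (a) The plaintiff resides in Ravport; the claim is a contract claim, not an employment claim; the operative events occurred in Harkdale, not Ravport — no alternative holds. Not satisfied.
  (b) The contract was executed in Tarmere, not Ravport. Fails.
  (c) The amount in controversy is $39,500, within the 250,000 dollars ceiling — that alternative is enough. Condition met.
  (d) The amount in controversy is $39,500, below the 50,000 dollars floor. Condition not met.
  → At least one condition fails; no jurisdiction.
The Harkdale Court of Common Pleas:
  (a) The contract was executed in Tarmere, not Harkdale. Condition not met.
  (b) No defendant is a corporation; the claim is a contract claim — none of the alternatives is met. Condition not met.
  (c) No defendant resides in Harkdale (they reside in Tarmere, Ravport, Tarmere); the claim is a contract claim, not a tort claim — every alternative fails. Fails.
  (d) No such written consent has been filed; the plaintiff resides in Ravport, not Harkdale — every alternative fails. Condition not met.
  → At least one condition fails; no jurisdiction.
The Civil Court of Ravport:
  (a) The claim is a contract claim, not a consumer claim, so one alternative holds. Met.
  (b) The plaintiff resides in Ravport, which is not Harkdale, so this disjunct is met. Condition met.
  (c) The defendants reside as follows — Nell Varga in Tarmere, Rowan Kessit in Ravport, Lena Esparza in Tarmere — not all in Ravport. Not satisfied.
  (d) The plaintiff resides in Ravport, so one alternative holds. The carve-out does not apply: the operative events occurred in Harkdale, not Ravport. Met.
  (e) The operative events occurred in Harkdale, not Ravport. Not satisfied.
  → No jurisdiction.
The Ravport High Bench:
  (a) Lena Brightmoor resides in Ravport, so this disjunct is met. Met.
  (b) Rowan Kessit resides in Ravport, which satisfies one of the alternatives. Met.
  (c) The claim is a contract claim, not a property claim, which satisfies one of the alternatives. Condition met.
  (d) The claim is a contract claim, not a tort claim. But Rowan Kessit resides in Ravport, and the 'unless' clause therefore excuses the requirement. Satisfied.
  → All conditions met; jurisdiction exists.
Courts with jurisdiction: the Ravport High Bench — 1 in total.

1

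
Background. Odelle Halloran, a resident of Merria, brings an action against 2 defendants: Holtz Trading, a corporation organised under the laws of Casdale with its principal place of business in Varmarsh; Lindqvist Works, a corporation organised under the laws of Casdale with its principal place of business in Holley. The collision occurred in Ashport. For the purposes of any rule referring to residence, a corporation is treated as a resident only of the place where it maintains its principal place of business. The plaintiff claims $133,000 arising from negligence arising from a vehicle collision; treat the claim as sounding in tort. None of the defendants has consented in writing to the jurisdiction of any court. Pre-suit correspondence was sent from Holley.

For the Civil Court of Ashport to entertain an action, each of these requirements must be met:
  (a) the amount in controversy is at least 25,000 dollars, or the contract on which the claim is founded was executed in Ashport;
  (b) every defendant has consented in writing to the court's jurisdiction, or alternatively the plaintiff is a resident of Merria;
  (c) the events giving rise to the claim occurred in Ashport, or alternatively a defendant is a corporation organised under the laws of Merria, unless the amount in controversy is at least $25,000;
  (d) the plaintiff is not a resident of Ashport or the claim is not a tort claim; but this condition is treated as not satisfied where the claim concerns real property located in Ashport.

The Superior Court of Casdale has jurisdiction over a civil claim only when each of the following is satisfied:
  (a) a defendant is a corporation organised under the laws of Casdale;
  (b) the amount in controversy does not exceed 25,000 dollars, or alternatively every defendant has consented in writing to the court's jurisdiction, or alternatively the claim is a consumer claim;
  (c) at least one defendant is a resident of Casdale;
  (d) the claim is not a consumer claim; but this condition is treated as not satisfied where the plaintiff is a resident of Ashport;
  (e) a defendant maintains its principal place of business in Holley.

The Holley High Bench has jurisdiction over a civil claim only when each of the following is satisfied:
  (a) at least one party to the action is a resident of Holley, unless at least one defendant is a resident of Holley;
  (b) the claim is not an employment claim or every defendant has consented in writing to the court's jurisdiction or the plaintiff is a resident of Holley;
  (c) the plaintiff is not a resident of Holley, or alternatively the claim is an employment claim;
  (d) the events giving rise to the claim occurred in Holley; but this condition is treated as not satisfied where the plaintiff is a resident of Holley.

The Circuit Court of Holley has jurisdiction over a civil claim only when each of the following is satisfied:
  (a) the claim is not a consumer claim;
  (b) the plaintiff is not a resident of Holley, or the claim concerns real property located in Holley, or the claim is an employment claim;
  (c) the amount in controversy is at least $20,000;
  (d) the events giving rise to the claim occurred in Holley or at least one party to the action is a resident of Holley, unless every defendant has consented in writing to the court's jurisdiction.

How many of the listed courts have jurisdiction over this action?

2

The Civil Court of Ashport:
  (a) The amount in controversy is $133,000, which meets the 25,000 dollars floor, which satisfies one of the alternatives. Condition met.
  (b) The plaintiff resides in Merria, which satisfies one of the alternatives. Condition met.
  (c) The operative events occurred in Ashport, so one alternative holds. Met.
  (d) The plaintiff resides in Merria, which is not Ashport — that alternative is enough. And the carve-out is inapplicable — the claim does not concern real property. Satisfied.
  → Every requirement is satisfied — jurisdiction.
The Superior Court of Casdale:
  (a) Holtz Trading is organised under the laws of Casdale. Met.
  (b) The amount in controversy is 133,000 dollars, above the 25,000 dollars ceiling; no such written consent has been filed; the claim is a tort claim, not a consumer claim — no alternative holds. Not satisfied.
  (c) No defendant resides in Casdale (they reside in Varmarsh, Holley). Fails.
  (d) The claim is a tort claim, not a consumer claim. The exception is not triggered, since the plaintiff resides in Merria, not Ashport. Condition met.
  (e) Lindqvist Works has its principal place of business in Holley. Satisfied.
  → Not every requirement is met — no jurisdiction.
The Holley High Bench:
  (a) Lindqvist Works resides in Holley. Satisfied.
  (b) The claim is a tort claim, not an employment claim, which satisfies one of the alternatives. Satisfied.
  (c) The plaintiff resides in Merria, which is not Holley, which satisfies one of the alternatives. Condition met.
  (d) The operative events occurred in Ashport, not Holley. Not satisfied.
  → No jurisdiction.
The Circuit Court of Holley:
  (a) The claim is a tort claim, not a consumer claim. Met.
  (b) The plaintiff resides in Merria, which is not Holley, so this disjunct is met. Condition met.
  (c) The amount in controversy is $133,000, which meets the $20,000 floor. Met.
  (d) Lindqvist Works resides in Holley, so this disjunct is met. Met.
  → All conditions met; jurisdiction exists.
Courts with jurisdiction: the Civil Court of Ashport, the Circuit Court of Holley — 2 in total.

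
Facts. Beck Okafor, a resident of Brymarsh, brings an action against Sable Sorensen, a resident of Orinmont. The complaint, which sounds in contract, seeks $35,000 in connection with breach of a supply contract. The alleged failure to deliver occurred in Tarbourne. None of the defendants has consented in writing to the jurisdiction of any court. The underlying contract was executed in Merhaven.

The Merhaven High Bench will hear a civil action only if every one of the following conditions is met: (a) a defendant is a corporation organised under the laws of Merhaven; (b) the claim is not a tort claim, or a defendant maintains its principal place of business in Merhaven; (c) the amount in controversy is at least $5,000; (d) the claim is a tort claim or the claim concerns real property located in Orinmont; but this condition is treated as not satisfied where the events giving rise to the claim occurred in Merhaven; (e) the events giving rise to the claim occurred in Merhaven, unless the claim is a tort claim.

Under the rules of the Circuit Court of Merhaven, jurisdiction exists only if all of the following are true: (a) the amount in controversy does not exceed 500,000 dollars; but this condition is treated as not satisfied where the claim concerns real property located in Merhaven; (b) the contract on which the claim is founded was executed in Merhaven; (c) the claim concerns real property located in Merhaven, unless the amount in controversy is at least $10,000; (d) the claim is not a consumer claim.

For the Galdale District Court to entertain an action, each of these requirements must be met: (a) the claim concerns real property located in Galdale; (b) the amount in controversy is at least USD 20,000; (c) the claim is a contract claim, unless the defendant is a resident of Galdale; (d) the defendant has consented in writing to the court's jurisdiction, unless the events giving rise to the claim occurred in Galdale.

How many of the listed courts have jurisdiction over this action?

The Merhaven High Bench:
  (a) No defendant is a corporation. Condition not met.
  (b) The claim is a contract claim, not a tort claim, which satisfies one of the alternatives. Satisfied.
  (c) The amount in controversy is 35,000 dollars, which meets the USD 5,000 floor. Satisfied.
  (d) The claim is a contract claim, not a tort claim; the claim does not concern real property — every alternative fails. Not met.
  (e) The operative events occurred in Tarbourne, not Merhaven. The proviso offers no rescue either, since the claim is a contract claim, not a tort claim. Fails.
  → No jurisdiction.
The Circuit Court of Merhaven:
  (a) The amount in controversy is 35,000 dollars, within the 500,000 dollars ceiling. The carve-out does not apply: the claim does not concern real property. Condition met.
  (b) The contract was executed in Merhaven. Condition met.
  (c) The claim does not concern real property. The proviso rescues it, though: the amount in controversy is 35,000 dollars, which meets the 10,000 dollars floor. Met.
  (d) The claim is a contract claim, not a consumer claim. Met.
  → Every requirement is satisfied — jurisdiction.
The Galdale District Court:
  (a) The claim does not concern real property. Not satisfied.
  (b) The amount in controversy is 35,000 dollars, which meets the 20,000 dollars floor. Satisfied.
  (c) The claim is a contract claim. Condition met.
  (d) No such written consent has been filed. Nor does the 'unless' clause help: the operative events occurred in Tarbourne, not Galdale. Not satisfied.
  → At least one condition fails; no jurisdiction.
Courts with jurisdiction: the Circuit Court of Merhaven — 1 in total.

1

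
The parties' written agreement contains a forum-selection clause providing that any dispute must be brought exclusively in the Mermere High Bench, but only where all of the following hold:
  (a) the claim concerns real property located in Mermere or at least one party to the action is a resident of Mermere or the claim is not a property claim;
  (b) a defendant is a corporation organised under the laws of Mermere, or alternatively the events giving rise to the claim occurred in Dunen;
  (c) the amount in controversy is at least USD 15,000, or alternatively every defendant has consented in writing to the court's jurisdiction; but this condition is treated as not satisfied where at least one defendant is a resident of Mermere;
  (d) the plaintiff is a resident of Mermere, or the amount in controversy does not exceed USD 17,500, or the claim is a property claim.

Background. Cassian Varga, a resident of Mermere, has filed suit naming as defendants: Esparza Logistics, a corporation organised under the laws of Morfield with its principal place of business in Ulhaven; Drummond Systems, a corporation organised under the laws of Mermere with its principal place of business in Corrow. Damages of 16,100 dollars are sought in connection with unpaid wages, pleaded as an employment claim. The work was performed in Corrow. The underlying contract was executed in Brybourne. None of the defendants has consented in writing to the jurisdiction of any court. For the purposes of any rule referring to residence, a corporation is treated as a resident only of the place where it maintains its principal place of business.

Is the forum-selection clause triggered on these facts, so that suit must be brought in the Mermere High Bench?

Yes

The Mermere High Bench:
  (a) Cassian Varga resides in Mermere, which satisfies one of the alternatives. Condition met.
  (b) Drummond Systems is organised under the laws of Mermere, so one alternative holds. Met.
  (c) The amount in controversy is 16,100 dollars, which meets the 15,000 dollars floor — that alternative is enough. The exception is not triggered, since no defendant resides in Mermere (they reside in Ulhaven, Corrow). Condition met.
  (d) The plaintiff resides in Mermere, which satisfies one of the alternatives. Met.
  → The clause applies.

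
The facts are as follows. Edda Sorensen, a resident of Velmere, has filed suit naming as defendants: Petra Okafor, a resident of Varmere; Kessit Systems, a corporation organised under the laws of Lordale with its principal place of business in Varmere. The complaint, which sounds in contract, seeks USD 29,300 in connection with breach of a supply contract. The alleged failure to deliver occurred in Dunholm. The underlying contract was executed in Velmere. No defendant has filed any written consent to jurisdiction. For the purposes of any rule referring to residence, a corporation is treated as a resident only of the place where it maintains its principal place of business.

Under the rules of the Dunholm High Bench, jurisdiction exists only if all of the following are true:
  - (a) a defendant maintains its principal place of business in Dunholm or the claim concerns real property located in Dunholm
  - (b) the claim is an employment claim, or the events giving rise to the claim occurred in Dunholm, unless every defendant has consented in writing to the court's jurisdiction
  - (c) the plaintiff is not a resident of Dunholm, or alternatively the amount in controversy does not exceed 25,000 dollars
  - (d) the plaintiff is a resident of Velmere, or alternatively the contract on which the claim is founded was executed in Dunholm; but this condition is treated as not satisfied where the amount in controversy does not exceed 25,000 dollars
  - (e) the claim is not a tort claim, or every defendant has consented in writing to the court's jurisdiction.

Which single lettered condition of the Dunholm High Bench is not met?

The Dunholm High Bench:
  (a) The corporate defendant(s) have their principal place of business in Varmere, not Dunholm; the claim does not concern real property — every alternative fails. Not satisfied.
  (b) The operative events occurred in Dunholm — that alternative is enough. Met.
  (c) The plaintiff resides in Velmere, which is not Dunholm, which satisfies one of the alternatives. Met.
  (d) The plaintiff resides in Velmere — that alternative is enough. The exception is not triggered, since the amount in controversy is USD 29,300, above the $25,000 ceiling. Condition met.
  (e) The claim is a contract claim, not a tort claim — that alternative is enough. Condition met.
Only condition (a) fails.

(a)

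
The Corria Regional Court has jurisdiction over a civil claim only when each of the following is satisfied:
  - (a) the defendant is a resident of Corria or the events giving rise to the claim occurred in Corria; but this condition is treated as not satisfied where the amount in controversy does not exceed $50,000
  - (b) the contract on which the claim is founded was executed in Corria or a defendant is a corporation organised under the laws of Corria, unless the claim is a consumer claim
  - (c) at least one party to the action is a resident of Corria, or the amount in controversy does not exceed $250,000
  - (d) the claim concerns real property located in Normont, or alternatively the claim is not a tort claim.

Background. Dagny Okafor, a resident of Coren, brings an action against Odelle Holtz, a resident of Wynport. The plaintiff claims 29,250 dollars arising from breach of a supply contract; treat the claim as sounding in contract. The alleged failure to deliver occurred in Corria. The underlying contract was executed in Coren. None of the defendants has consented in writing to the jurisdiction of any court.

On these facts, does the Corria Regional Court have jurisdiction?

The Corria Regional Court:
  (a) The operative events occurred in Corria, so one alternative holds. However, the amount in controversy is USD 29,250, within the 50,000 dollars ceiling, which falls within the stated exception and so defeats the condition. Fails.
  (b) The contract was executed in Coren, not Corria; no defendant is a corporation — none of the alternatives is met. The proviso offers no rescue either, since the claim is a contract claim, not a consumer claim. Not met.
  (c) The amount in controversy is USD 29,250, within the $250,000 ceiling, so this disjunct is met. Satisfied.
  (d) The claim is a contract claim, not a tort claim, so this disjunct is met. Satisfied.
  → Not every requirement is met — no jurisdiction.

No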